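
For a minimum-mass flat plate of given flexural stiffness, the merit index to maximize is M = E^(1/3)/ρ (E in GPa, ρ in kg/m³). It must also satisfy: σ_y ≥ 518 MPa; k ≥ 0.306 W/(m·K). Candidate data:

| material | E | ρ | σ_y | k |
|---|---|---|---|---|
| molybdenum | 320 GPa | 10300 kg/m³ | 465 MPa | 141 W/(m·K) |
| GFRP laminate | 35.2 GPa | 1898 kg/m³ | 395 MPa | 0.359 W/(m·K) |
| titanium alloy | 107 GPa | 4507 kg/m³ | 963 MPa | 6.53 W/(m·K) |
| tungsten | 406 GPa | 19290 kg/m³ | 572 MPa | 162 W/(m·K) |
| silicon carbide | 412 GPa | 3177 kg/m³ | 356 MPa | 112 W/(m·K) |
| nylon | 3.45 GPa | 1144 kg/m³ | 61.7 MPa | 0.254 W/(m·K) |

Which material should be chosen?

titanium alloy

Screen on constraints: σ_y ≥ 518 MPa; k ≥ 0.306 W/(m·K). Survivors: titanium alloy, tungsten.
Computing M directly (units already consistent):
  titanium alloy: M = 1.05×10⁻³
  tungsten: M = 0.384×10⁻³
The maximum is for titanium alloy.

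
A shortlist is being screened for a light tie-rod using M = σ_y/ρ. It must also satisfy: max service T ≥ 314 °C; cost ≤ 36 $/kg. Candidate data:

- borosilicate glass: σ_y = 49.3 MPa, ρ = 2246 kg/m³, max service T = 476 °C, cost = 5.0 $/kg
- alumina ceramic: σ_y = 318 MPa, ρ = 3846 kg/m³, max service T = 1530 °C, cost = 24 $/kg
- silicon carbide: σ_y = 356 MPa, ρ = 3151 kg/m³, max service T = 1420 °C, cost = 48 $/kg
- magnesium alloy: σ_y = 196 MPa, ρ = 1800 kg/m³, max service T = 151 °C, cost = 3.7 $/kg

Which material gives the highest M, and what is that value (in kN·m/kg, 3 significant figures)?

alumina ceramic, M = 82.7 kN·m/kg

Screen on constraints: max service T ≥ 314 °C; cost ≤ 36 $/kg. Survivors: borosilicate glass, alumina ceramic.
Evaluate M for each candidate:
  alumina ceramic: M = 82.7 kN·m/kg
  borosilicate glass: M = 22.0 kN·m/kg
Alumina ceramic has the largest M.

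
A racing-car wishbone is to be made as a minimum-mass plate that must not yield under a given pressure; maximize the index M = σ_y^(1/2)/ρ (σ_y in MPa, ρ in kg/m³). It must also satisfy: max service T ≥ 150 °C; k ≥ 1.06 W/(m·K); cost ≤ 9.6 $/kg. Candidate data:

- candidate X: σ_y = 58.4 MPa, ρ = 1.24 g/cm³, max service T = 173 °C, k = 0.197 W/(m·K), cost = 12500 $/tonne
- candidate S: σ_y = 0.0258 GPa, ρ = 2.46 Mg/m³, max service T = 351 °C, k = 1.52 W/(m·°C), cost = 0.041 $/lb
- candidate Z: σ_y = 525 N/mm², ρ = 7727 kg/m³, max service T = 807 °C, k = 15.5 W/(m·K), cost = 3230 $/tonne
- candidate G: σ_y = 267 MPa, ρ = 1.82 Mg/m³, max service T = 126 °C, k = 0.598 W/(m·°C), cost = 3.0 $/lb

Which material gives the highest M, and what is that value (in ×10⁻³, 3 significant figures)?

candidate Z, M = 2.97×10⁻³

Screen on constraints: max service T ≥ 150 °C; k ≥ 1.06 W/(m·K); cost ≤ 9.6 $/kg. Survivors: candidate S, candidate Z.
Convert each candidate to consistent units, then evaluate M:
  candidate S: σ_y = 25.80 MPa, ρ = 2460 kg/m³
  candidate Z: σ_y = 525.0 MPa, ρ = 7727 kg/m³
  candidate Z: M = 2.97×10⁻³
  candidate S: M = 2.06×10⁻³
Candidate Z ranks first.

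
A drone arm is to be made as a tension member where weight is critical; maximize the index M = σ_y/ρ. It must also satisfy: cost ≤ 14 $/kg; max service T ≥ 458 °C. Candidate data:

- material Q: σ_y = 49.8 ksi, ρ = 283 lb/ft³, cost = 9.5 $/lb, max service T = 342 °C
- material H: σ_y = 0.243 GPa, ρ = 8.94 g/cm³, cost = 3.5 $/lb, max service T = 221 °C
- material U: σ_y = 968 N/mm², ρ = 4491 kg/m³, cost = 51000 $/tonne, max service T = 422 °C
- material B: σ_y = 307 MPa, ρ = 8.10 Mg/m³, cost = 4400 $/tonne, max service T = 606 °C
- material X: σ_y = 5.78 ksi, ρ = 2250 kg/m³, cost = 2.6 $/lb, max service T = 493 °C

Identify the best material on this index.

material B

Screen on constraints: cost ≤ 14 $/kg; max service T ≥ 458 °C. Survivors: material B, material X.
After converting to SI:
  material B: σ_y = 307.0 MPa, ρ = 8100 kg/m³
  material X: σ_y = 39.85 MPa, ρ = 2250 kg/m³
  material B: M = 37.9 kN·m/kg
  material X: M = 17.7 kN·m/kg
Material B has the largest M.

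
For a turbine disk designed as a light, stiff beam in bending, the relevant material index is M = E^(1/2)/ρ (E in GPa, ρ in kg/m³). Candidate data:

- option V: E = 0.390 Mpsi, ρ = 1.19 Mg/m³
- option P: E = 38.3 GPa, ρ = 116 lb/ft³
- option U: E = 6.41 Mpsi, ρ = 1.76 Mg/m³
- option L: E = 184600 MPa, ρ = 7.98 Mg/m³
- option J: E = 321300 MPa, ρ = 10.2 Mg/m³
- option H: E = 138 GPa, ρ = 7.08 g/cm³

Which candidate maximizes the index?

Normalizing units and computing the index:
  option V: E = 2.689 GPa, ρ = 1190 kg/m³
  option P: E = 38.30 GPa, ρ = 1858 kg/m³
  option U: E = 44.20 GPa, ρ = 1760 kg/m³
  option L: E = 184.6 GPa, ρ = 7980 kg/m³
  option J: E = 321.3 GPa, ρ = 10200 kg/m³
  option H: E = 138.0 GPa, ρ = 7080 kg/m³
  option U: M = 3.78×10⁻³
  option P: M = 3.33×10⁻³
  option J: M = 1.76×10⁻³
  option L: M = 1.70×10⁻³
  option H: M = 1.66×10⁻³
  option V: M = 1.38×10⁻³
The maximum is for option U.

option U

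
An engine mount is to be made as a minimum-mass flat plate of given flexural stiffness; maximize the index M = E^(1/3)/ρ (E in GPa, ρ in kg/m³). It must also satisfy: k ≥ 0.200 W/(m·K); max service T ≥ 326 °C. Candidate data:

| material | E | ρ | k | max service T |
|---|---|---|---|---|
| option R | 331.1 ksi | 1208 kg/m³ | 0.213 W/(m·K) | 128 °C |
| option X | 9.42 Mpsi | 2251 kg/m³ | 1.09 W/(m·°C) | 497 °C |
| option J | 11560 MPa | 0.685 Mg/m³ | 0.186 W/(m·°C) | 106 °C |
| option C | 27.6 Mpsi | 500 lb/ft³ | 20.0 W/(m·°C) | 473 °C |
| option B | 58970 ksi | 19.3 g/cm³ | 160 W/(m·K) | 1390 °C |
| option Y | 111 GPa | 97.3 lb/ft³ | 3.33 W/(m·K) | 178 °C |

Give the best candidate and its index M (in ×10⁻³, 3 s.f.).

option X, M = 1.79×10⁻³

Screen on constraints: k ≥ 0.200 W/(m·K); max service T ≥ 326 °C. Survivors: option X, option C, option B.
Putting every candidate on a common basis:
  option X: E = 64.95 GPa, ρ = 2251 kg/m³
  option C: E = 190.3 GPa, ρ = 8009 kg/m³
  option B: E = 406.6 GPa, ρ = 19300 kg/m³
  option X: M = 1.79×10⁻³
  option C: M = 0.718×10⁻³
  option B: M = 0.384×10⁻³
Highest index: option X.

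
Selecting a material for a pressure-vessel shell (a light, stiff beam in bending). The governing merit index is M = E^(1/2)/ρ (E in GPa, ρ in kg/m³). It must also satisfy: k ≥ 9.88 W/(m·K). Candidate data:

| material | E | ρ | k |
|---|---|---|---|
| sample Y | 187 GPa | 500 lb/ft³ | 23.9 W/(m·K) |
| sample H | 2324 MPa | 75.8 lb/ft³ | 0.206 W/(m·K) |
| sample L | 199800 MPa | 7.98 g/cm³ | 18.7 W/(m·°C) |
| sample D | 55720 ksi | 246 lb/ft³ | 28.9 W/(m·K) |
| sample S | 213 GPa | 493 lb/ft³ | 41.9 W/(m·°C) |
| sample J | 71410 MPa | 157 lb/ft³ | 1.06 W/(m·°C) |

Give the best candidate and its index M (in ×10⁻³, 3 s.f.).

sample D, M = 4.97×10⁻³

Screen on constraints: k ≥ 9.88 W/(m·K). Survivors: sample Y, sample L, sample D, sample S.
Convert each candidate to consistent units, then evaluate M:
  sample Y: E = 187.0 GPa, ρ = 8009 kg/m³
  sample L: E = 199.8 GPa, ρ = 7980 kg/m³
  sample D: E = 384.2 GPa, ρ = 3941 kg/m³
  sample S: E = 213.0 GPa, ρ = 7897 kg/m³
  sample D: M = 4.97×10⁻³
  sample S: M = 1.85×10⁻³
  sample L: M = 1.77×10⁻³
  sample Y: M = 1.71×10⁻³
Sample D ranks first.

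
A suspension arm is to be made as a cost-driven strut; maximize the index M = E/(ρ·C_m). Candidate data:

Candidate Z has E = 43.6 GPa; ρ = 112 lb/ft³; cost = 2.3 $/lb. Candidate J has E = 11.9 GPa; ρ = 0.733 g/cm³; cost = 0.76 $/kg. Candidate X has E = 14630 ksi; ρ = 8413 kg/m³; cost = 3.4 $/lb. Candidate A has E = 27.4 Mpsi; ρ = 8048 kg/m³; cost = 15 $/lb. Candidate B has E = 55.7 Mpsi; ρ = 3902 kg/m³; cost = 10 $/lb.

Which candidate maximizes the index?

candidate J

After converting to SI:
  candidate Z: E = 43.60 GPa, ρ = 1794 kg/m³, cost = 5.071 $/kg
  candidate J: E = 11.90 GPa, ρ = 733.0 kg/m³, cost = 0.7600 $/kg
  candidate X: E = 100.9 GPa, ρ = 8413 kg/m³, cost = 7.496 $/kg
  candidate A: E = 188.9 GPa, ρ = 8048 kg/m³, cost = 33.07 $/kg
  candidate B: E = 384.0 GPa, ρ = 3902 kg/m³, cost = 22.05 $/kg
  candidate J: M = 21.4 MN·m per $
  candidate Z: M = 4.79 MN·m per $
  candidate B: M = 4.46 MN·m per $
  candidate X: M = 1.60 MN·m per $
  candidate A: M = 0.710 MN·m per $
The maximum is for candidate J.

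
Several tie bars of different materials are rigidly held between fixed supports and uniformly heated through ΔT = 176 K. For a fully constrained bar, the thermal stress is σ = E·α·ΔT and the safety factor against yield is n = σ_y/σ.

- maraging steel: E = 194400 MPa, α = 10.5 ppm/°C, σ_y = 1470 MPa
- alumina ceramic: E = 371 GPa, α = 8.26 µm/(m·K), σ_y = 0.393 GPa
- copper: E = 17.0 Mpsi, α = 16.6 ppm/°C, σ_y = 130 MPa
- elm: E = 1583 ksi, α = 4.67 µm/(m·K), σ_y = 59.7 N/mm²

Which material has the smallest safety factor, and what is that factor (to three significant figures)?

Converting E to GPa, α to ×10⁻⁶/K, σ_y to MPa, then σ and n for each:
  maraging steel: E = 194.4, α = 10.5, σ_y = 1470 → σ = 359 MPa, n = 4.09
  alumina ceramic: E = 371.0, α = 8.26, σ_y = 393.0 → σ = 539 MPa, n = 0.729
  copper: E = 117.2, α = 16.6, σ_y = 130.0 → σ = 342 MPa, n = 0.380
  elm: E = 10.91, α = 4.67, σ_y = 59.70 → σ = 8.97 MPa, n = 6.65
Smallest n: copper with n = 0.380.

copper, n = 0.380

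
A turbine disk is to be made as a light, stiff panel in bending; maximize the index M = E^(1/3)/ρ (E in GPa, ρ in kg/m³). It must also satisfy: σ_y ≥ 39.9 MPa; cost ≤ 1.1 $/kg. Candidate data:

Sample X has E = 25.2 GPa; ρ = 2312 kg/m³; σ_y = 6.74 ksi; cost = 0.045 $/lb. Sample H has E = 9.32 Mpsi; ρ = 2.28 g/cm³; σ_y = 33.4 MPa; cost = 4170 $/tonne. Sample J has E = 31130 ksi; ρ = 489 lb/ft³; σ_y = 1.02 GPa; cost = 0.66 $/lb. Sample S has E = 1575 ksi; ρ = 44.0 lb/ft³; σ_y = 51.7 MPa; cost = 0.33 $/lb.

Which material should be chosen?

Screen on constraints: σ_y ≥ 39.9 MPa; cost ≤ 1.1 $/kg. Survivors: sample X, sample S.
In SI units:
  sample X: E = 25.20 GPa, ρ = 2312 kg/m³
  sample S: E = 10.86 GPa, ρ = 704.8 kg/m³
  sample S: M = 3.14×10⁻³
  sample X: M = 1.27×10⁻³
Sample S has the largest M.

sample S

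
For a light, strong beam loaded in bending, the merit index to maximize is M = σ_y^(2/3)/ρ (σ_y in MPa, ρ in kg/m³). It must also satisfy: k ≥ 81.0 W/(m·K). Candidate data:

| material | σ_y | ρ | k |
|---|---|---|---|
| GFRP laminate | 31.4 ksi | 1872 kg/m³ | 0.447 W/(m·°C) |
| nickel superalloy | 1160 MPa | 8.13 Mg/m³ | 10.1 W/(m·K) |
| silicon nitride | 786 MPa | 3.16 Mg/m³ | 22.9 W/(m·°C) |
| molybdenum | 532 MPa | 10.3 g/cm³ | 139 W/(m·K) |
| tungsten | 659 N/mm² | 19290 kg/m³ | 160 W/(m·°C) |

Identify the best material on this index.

Screen on constraints: k ≥ 81.0 W/(m·K). Survivors: molybdenum, tungsten.
Normalizing units and computing the index:
  molybdenum: σ_y = 532.0 MPa, ρ = 10300 kg/m³
  tungsten: σ_y = 659.0 MPa, ρ = 19290 kg/m³
  molybdenum: M = 6.37×10⁻³
  tungsten: M = 3.93×10⁻³
Molybdenum ranks first.

molybdenum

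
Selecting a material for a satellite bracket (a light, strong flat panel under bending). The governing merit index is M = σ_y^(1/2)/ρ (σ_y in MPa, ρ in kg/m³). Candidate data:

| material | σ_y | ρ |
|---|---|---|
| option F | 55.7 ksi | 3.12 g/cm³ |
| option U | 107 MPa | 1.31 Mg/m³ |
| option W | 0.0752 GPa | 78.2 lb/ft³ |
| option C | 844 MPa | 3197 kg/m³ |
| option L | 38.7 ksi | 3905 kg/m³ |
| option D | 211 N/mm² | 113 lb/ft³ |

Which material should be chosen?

In SI units:
  option F: σ_y = 384.0 MPa, ρ = 3120 kg/m³
  option U: σ_y = 107.0 MPa, ρ = 1310 kg/m³
  option W: σ_y = 75.20 MPa, ρ = 1253 kg/m³
  option C: σ_y = 844.0 MPa, ρ = 3197 kg/m³
  option L: σ_y = 266.8 MPa, ρ = 3905 kg/m³
  option D: σ_y = 211.0 MPa, ρ = 1810 kg/m³
  option C: M = 9.09×10⁻³
  option D: M = 8.02×10⁻³
  option U: M = 7.90×10⁻³
  option W: M = 6.92×10⁻³
  option F: M = 6.28×10⁻³
  option L: M = 4.18×10⁻³
Option C ranks first.

option C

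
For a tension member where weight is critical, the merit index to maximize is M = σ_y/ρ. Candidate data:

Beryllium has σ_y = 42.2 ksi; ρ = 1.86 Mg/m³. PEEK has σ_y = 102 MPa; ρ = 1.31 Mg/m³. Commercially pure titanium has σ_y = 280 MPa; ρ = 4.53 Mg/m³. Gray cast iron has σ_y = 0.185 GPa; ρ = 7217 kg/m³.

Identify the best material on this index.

beryllium

In SI units:
  beryllium: σ_y = 291.0 MPa, ρ = 1860 kg/m³
  PEEK: σ_y = 102.0 MPa, ρ = 1310 kg/m³
  commercially pure titanium: σ_y = 280.0 MPa, ρ = 4530 kg/m³
  gray cast iron: σ_y = 185.0 MPa, ρ = 7217 kg/m³
  beryllium: M = 156 kN·m/kg
  PEEK: M = 77.9 kN·m/kg
  commercially pure titanium: M = 61.8 kN·m/kg
  gray cast iron: M = 25.6 kN·m/kg
Beryllium ranks first.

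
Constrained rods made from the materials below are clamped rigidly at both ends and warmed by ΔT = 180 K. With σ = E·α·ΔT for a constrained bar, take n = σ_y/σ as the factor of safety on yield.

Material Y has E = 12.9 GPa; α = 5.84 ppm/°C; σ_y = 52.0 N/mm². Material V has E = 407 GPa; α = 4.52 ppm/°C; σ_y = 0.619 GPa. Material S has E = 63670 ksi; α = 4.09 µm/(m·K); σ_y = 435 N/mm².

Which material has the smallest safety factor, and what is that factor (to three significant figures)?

Converting E to GPa, α to ×10⁻⁶/K, σ_y to MPa, then σ and n for each:
  material Y: E = 12.90, α = 5.84, σ_y = 52.00 → σ = 13.6 MPa, n = 3.83
  material V: E = 407.0, α = 4.52, σ_y = 619.0 → σ = 331 MPa, n = 1.87
  material S: E = 439.0, α = 4.09, σ_y = 435.0 → σ = 323 MPa, n = 1.35
The minimum is material S at n = 1.35.

material S, n = 1.35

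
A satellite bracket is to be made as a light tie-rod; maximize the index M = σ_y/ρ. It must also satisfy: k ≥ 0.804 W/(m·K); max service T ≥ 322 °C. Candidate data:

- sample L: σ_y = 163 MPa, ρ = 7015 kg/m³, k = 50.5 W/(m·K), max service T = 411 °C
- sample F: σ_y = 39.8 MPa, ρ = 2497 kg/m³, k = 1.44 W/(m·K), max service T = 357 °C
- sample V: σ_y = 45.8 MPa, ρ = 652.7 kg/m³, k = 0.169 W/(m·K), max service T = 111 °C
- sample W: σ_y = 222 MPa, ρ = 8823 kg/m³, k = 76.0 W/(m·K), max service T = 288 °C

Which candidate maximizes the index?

Screen on constraints: k ≥ 0.804 W/(m·K); max service T ≥ 322 °C. Survivors: sample L, sample F.
Evaluate M for each candidate:
  sample L: M = 23.2 kN·m/kg
  sample F: M = 15.9 kN·m/kg
Highest index: sample L.

sample L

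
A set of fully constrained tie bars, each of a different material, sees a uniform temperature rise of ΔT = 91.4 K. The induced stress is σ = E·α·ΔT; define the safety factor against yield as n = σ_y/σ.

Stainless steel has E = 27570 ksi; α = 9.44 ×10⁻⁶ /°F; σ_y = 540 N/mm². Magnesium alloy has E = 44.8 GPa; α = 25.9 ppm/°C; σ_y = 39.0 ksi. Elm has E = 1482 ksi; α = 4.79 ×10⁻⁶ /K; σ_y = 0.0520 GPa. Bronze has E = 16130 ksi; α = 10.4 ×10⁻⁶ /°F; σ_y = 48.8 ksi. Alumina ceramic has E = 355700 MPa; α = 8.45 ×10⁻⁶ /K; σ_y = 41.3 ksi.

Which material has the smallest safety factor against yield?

Per material, after unit conversion:
  stainless steel: E = 190.1, α = 17.0, σ_y = 540.0 → σ = 295 MPa, n = 1.83
  magnesium alloy: E = 44.80, α = 25.9, σ_y = 268.9 → σ = 106 MPa, n = 2.54
  elm: E = 10.22, α = 4.79, σ_y = 52.00 → σ = 4.47 MPa, n = 11.6
  bronze: E = 111.2, α = 18.7, σ_y = 336.5 → σ = 190 MPa, n = 1.77
  alumina ceramic: E = 355.7, α = 8.45, σ_y = 284.8 → σ = 275 MPa, n = 1.04
Smallest n: alumina ceramic with n = 1.04.

alumina ceramic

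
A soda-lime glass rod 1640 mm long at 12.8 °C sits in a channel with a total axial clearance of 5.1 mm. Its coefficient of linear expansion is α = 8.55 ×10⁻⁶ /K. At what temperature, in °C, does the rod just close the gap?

377 °C

α·L₀·ΔT = 5.1 mm ⇒ ΔT = 5.1 / (8.55×10⁻⁶ × 1640.0) = 363.7 K.
T = 12.8 + 363.7 = 376.5 °C.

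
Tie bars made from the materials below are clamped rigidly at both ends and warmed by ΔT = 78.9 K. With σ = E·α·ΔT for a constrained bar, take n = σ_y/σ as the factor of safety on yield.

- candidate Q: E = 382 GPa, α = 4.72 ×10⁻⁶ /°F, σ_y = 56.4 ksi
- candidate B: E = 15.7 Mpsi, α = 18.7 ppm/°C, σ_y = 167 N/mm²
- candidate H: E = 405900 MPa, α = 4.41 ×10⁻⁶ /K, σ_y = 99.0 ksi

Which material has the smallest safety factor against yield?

With everything in SI (GPa, ×10⁻⁶/K, MPa):
  candidate Q: E = 382.0, α = 8.50, σ_y = 388.9 → σ = 256 MPa, n = 1.52
  candidate B: E = 108.2, α = 18.7, σ_y = 167.0 → σ = 160 MPa, n = 1.05
  candidate H: E = 405.9, α = 4.41, σ_y = 682.6 → σ = 141 MPa, n = 4.83
Candidate B has the lowest safety factor, n = 1.05.

candidate B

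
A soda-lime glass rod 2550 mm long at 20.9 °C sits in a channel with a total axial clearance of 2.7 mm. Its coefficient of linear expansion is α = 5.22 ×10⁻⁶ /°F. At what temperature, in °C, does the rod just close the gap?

134 °C

α = 5.22×10⁻⁶/°F × 9/5 = 9.40×10⁻⁶/K.
α·L₀·ΔT = 2.7 mm ⇒ ΔT = 2.7 / (9.40×10⁻⁶ × 2550.0) = 112.7 K.
T = 20.9 + 112.7 = 133.6 °C.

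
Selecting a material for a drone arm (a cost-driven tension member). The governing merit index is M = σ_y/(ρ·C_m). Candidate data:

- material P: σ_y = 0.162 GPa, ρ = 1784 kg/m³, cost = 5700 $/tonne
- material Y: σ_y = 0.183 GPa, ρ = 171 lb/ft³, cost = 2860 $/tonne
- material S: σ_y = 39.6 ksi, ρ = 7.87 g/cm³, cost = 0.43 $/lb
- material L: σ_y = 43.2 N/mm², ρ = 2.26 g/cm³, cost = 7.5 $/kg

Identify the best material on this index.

material S

In SI units:
  material P: σ_y = 162.0 MPa, ρ = 1784 kg/m³, cost = 5.700 $/kg
  material Y: σ_y = 183.0 MPa, ρ = 2739 kg/m³, cost = 2.860 $/kg
  material S: σ_y = 273.0 MPa, ρ = 7870 kg/m³, cost = 0.9480 $/kg
  material L: σ_y = 43.20 MPa, ρ = 2260 kg/m³, cost = 7.500 $/kg
  material S: M = 36.6 kN·m per $
  material Y: M = 23.4 kN·m per $
  material P: M = 15.9 kN·m per $
  material L: M = 2.55 kN·m per $
The maximum is for material S.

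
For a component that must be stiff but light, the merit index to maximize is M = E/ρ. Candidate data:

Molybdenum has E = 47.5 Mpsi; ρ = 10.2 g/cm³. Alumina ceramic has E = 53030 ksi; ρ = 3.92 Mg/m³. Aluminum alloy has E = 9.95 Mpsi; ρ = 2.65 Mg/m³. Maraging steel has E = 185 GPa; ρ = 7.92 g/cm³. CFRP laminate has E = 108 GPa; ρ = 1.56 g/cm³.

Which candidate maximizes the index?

After converting to SI:
  molybdenum: E = 327.5 GPa, ρ = 10200 kg/m³
  alumina ceramic: E = 365.6 GPa, ρ = 3920 kg/m³
  aluminum alloy: E = 68.60 GPa, ρ = 2650 kg/m³
  maraging steel: E = 185.0 GPa, ρ = 7920 kg/m³
  CFRP laminate: E = 108.0 GPa, ρ = 1560 kg/m³
  alumina ceramic: M = 93.3 MN·m/kg
  CFRP laminate: M = 69.2 MN·m/kg
  molybdenum: M = 32.1 MN·m/kg
  aluminum alloy: M = 25.9 MN·m/kg
  maraging steel: M = 23.4 MN·m/kg
The maximum is for alumina ceramic.

alumina ceramic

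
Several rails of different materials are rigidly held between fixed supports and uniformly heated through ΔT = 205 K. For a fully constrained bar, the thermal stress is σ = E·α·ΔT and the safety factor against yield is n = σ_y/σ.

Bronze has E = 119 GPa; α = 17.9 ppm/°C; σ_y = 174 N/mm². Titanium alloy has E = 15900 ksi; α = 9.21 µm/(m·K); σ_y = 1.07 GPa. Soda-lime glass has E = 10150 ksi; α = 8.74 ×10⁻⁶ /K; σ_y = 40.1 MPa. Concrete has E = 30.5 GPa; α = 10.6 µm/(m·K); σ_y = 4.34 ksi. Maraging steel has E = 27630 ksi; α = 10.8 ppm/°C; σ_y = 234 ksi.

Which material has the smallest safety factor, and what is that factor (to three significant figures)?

soda-lime glass, n = 0.320

In consistent units (E in GPa, α in ×10⁻⁶/K, σ_y in MPa):
  bronze: E = 119.0, α = 17.9, σ_y = 174.0 → σ = 437 MPa, n = 0.398
  titanium alloy: E = 109.6, α = 9.21, σ_y = 1070 → σ = 207 MPa, n = 5.17
  soda-lime glass: E = 69.98, α = 8.74, σ_y = 40.10 → σ = 125 MPa, n = 0.320
  concrete: E = 30.50, α = 10.6, σ_y = 29.92 → σ = 66.3 MPa, n = 0.451
  maraging steel: E = 190.5, α = 10.8, σ_y = 1613 → σ = 422 MPa, n = 3.83
Smallest n: soda-lime glass with n = 0.320.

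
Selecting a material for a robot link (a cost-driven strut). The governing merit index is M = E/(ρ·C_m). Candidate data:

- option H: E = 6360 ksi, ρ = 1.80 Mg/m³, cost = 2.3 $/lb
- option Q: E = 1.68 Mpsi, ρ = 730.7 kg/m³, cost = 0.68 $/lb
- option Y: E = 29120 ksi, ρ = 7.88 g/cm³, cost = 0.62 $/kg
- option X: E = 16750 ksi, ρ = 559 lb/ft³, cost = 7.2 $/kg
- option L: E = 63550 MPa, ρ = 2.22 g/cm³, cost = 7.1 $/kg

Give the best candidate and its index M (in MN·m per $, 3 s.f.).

In SI units:
  option H: E = 43.85 GPa, ρ = 1800 kg/m³, cost = 5.071 $/kg
  option Q: E = 11.58 GPa, ρ = 730.7 kg/m³, cost = 1.499 $/kg
  option Y: E = 200.8 GPa, ρ = 7880 kg/m³, cost = 0.6200 $/kg
  option X: E = 115.5 GPa, ρ = 8954 kg/m³, cost = 7.200 $/kg
  option L: E = 63.55 GPa, ρ = 2220 kg/m³, cost = 7.100 $/kg
  option Y: M = 41.1 MN·m per $
  option Q: M = 10.6 MN·m per $
  option H: M = 4.80 MN·m per $
  option L: M = 4.03 MN·m per $
  option X: M = 1.79 MN·m per $
Option Y ranks first.

option Y, M = 41.1 MN·m per $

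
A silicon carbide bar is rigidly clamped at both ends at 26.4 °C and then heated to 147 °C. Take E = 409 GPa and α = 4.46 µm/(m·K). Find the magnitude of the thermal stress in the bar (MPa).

220 MPa

ΔT = 120.6 K. Constrained thermal stress σ = E·α·ΔT = 409.0×10³ MPa × 4.46×10⁻⁶ × 120.6 = 220 MPa (compressive).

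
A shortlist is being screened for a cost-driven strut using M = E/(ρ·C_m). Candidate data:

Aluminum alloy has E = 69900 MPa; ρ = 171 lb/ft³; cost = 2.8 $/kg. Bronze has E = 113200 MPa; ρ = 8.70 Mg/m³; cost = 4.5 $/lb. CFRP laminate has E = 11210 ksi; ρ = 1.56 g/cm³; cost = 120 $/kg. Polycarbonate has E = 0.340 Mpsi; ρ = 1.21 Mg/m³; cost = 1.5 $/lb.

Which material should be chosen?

In SI units:
  aluminum alloy: E = 69.90 GPa, ρ = 2739 kg/m³, cost = 2.800 $/kg
  bronze: E = 113.2 GPa, ρ = 8700 kg/m³, cost = 9.921 $/kg
  CFRP laminate: E = 77.29 GPa, ρ = 1560 kg/m³, cost = 120.0 $/kg
  polycarbonate: E = 2.344 GPa, ρ = 1210 kg/m³, cost = 3.307 $/kg
  aluminum alloy: M = 9.11 MN·m per $
  bronze: M = 1.31 MN·m per $
  polycarbonate: M = 0.586 MN·m per $
  CFRP laminate: M = 0.413 MN·m per $
Highest index: aluminum alloy.

aluminum alloy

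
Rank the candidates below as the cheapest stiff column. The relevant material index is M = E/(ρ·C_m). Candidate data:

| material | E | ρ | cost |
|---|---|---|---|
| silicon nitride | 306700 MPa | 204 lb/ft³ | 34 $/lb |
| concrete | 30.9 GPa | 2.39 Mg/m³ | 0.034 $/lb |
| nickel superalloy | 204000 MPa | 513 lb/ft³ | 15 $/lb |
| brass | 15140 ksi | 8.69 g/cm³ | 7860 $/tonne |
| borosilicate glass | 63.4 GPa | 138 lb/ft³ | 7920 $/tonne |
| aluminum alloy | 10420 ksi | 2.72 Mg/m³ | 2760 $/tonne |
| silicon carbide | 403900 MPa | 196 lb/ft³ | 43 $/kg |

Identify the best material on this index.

concrete

After converting to SI:
  silicon nitride: E = 306.7 GPa, ρ = 3268 kg/m³, cost = 74.96 $/kg
  concrete: E = 30.90 GPa, ρ = 2390 kg/m³, cost = 0.07496 $/kg
  nickel superalloy: E = 204.0 GPa, ρ = 8217 kg/m³, cost = 33.07 $/kg
  brass: E = 104.4 GPa, ρ = 8690 kg/m³, cost = 7.860 $/kg
  borosilicate glass: E = 63.40 GPa, ρ = 2211 kg/m³, cost = 7.920 $/kg
  aluminum alloy: E = 71.84 GPa, ρ = 2720 kg/m³, cost = 2.760 $/kg
  silicon carbide: E = 403.9 GPa, ρ = 3140 kg/m³, cost = 43.00 $/kg
  concrete: M = 172 MN·m per $
  aluminum alloy: M = 9.57 MN·m per $
  borosilicate glass: M = 3.62 MN·m per $
  silicon carbide: M = 2.99 MN·m per $
  brass: M = 1.53 MN·m per $
  silicon nitride: M = 1.25 MN·m per $
  nickel superalloy: M = 0.751 MN·m per $
Highest index: concrete.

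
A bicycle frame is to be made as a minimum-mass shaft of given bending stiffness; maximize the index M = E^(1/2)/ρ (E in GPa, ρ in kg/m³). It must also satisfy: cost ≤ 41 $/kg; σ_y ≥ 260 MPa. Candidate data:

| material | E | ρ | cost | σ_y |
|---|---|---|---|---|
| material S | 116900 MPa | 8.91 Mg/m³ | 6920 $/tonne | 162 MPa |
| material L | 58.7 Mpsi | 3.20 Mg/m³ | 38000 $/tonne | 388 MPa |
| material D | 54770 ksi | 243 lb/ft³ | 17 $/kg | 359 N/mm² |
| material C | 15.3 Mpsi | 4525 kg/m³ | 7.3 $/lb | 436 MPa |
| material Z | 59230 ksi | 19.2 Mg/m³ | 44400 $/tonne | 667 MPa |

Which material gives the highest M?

material L

Screen on constraints: cost ≤ 41 $/kg; σ_y ≥ 260 MPa. Survivors: material L, material D, material C.
Convert each candidate to consistent units, then evaluate M:
  material L: E = 404.7 GPa, ρ = 3200 kg/m³
  material D: E = 377.6 GPa, ρ = 3892 kg/m³
  material C: E = 105.5 GPa, ρ = 4525 kg/m³
  material L: M = 6.29×10⁻³
  material D: M = 4.99×10⁻³
  material C: M = 2.27×10⁻³
Highest index: material L.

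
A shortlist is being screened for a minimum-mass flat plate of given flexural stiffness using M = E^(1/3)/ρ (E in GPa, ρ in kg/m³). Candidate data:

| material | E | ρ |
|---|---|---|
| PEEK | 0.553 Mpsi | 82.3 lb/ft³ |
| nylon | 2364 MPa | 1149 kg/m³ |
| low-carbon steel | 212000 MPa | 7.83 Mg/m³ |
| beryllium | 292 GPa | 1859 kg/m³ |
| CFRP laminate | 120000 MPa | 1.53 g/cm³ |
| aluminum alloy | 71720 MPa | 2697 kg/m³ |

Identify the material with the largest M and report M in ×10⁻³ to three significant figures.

In SI units:
  PEEK: E = 3.813 GPa, ρ = 1318 kg/m³
  nylon: E = 2.364 GPa, ρ = 1149 kg/m³
  low-carbon steel: E = 212.0 GPa, ρ = 7830 kg/m³
  beryllium: E = 292.0 GPa, ρ = 1859 kg/m³
  CFRP laminate: E = 120.0 GPa, ρ = 1530 kg/m³
  aluminum alloy: E = 71.72 GPa, ρ = 2697 kg/m³
  beryllium: M = 3.57×10⁻³
  CFRP laminate: M = 3.22×10⁻³
  aluminum alloy: M = 1.54×10⁻³
  PEEK: M = 1.19×10⁻³
  nylon: M = 1.16×10⁻³
  low-carbon steel: M = 0.762×10⁻³
Beryllium has the largest M.

beryllium, M = 3.57×10⁻³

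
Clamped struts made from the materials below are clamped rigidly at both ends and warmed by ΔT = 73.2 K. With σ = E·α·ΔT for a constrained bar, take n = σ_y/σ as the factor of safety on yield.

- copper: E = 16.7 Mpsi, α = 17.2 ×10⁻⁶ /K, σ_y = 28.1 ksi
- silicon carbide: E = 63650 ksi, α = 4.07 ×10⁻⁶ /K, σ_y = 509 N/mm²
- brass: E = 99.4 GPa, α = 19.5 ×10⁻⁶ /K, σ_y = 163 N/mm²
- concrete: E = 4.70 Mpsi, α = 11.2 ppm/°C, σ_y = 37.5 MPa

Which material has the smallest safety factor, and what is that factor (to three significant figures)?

In consistent units (E in GPa, α in ×10⁻⁶/K, σ_y in MPa):
  copper: E = 115.1, α = 17.2, σ_y = 193.7 → σ = 145 MPa, n = 1.34
  silicon carbide: E = 438.9, α = 4.07, σ_y = 509.0 → σ = 131 MPa, n = 3.89
  brass: E = 99.40, α = 19.5, σ_y = 163.0 → σ = 142 MPa, n = 1.15
  concrete: E = 32.41, α = 11.2, σ_y = 37.50 → σ = 26.6 MPa, n = 1.41
Brass has the lowest safety factor, n = 1.15.

brass, n = 1.15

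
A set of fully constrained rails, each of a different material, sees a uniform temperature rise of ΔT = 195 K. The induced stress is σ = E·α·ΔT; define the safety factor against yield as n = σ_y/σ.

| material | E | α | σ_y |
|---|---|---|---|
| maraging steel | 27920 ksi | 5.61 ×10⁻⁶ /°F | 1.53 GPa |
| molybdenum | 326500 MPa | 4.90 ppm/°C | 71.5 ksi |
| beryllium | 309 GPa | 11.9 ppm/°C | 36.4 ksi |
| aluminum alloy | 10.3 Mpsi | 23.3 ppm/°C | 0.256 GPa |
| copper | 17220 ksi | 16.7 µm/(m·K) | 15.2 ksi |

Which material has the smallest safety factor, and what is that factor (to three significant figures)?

Per material, after unit conversion:
  maraging steel: E = 192.5, α = 10.1, σ_y = 1530 → σ = 379 MPa, n = 4.04
  molybdenum: E = 326.5, α = 4.90, σ_y = 493.0 → σ = 312 MPa, n = 1.58
  beryllium: E = 309.0, α = 11.9, σ_y = 251.0 → σ = 717 MPa, n = 0.350
  aluminum alloy: E = 71.02, α = 23.3, σ_y = 256.0 → σ = 323 MPa, n = 0.793
  copper: E = 118.7, α = 16.7, σ_y = 104.8 → σ = 387 MPa, n = 0.271
Copper has the lowest safety factor, n = 0.271.

copper, n = 0.271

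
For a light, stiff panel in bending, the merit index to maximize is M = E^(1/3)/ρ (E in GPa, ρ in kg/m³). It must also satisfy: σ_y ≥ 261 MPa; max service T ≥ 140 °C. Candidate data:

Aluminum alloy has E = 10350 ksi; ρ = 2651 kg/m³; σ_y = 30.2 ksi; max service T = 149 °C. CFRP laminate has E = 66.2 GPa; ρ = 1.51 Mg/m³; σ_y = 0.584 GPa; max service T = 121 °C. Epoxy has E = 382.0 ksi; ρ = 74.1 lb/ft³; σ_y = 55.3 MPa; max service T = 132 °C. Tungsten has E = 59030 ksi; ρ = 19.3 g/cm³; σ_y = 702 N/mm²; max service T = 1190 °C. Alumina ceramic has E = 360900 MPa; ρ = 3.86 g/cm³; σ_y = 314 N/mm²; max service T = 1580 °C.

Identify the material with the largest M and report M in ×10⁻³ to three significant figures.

alumina ceramic, M = 1.84×10⁻³

Screen on constraints: σ_y ≥ 261 MPa; max service T ≥ 140 °C. Survivors: tungsten, alumina ceramic.
After converting to SI:
  tungsten: E = 407.0 GPa, ρ = 19300 kg/m³
  alumina ceramic: E = 360.9 GPa, ρ = 3860 kg/m³
  alumina ceramic: M = 1.84×10⁻³
  tungsten: M = 0.384×10⁻³
Highest index: alumina ceramic.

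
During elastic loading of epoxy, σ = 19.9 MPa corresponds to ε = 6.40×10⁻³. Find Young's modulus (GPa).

E = σ/ε = 19.9 MPa / 6.40×10⁻³ = 3109 MPa = 3.11 GPa.

3.11 GPa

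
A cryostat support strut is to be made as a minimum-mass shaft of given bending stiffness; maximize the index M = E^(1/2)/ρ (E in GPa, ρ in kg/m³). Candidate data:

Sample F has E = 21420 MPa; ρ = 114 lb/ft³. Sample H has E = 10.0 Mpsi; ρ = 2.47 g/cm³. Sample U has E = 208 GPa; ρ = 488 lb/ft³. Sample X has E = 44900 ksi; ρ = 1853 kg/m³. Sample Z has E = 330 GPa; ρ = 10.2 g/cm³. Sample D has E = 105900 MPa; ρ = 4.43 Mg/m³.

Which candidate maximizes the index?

Convert each candidate to consistent units, then evaluate M:
  sample F: E = 21.42 GPa, ρ = 1826 kg/m³
  sample H: E = 68.95 GPa, ρ = 2470 kg/m³
  sample U: E = 208.0 GPa, ρ = 7817 kg/m³
  sample X: E = 309.6 GPa, ρ = 1853 kg/m³
  sample Z: E = 330.0 GPa, ρ = 10200 kg/m³
  sample D: E = 105.9 GPa, ρ = 4430 kg/m³
  sample X: M = 9.50×10⁻³
  sample H: M = 3.36×10⁻³
  sample F: M = 2.53×10⁻³
  sample D: M = 2.32×10⁻³
  sample U: M = 1.84×10⁻³
  sample Z: M = 1.78×10⁻³
Sample X has the largest M.

sample X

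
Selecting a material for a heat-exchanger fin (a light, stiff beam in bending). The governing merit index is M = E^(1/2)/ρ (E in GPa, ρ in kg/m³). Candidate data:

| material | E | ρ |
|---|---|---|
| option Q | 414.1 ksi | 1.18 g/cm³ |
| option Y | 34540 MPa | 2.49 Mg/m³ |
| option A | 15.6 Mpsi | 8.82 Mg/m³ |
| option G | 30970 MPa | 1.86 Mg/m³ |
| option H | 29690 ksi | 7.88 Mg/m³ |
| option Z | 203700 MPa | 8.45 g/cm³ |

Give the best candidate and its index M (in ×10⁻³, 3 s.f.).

Putting every candidate on a common basis:
  option Q: E = 2.855 GPa, ρ = 1180 kg/m³
  option Y: E = 34.54 GPa, ρ = 2490 kg/m³
  option A: E = 107.6 GPa, ρ = 8820 kg/m³
  option G: E = 30.97 GPa, ρ = 1860 kg/m³
  option H: E = 204.7 GPa, ρ = 7880 kg/m³
  option Z: E = 203.7 GPa, ρ = 8450 kg/m³
  option G: M = 2.99×10⁻³
  option Y: M = 2.36×10⁻³
  option H: M = 1.82×10⁻³
  option Z: M = 1.69×10⁻³
  option Q: M = 1.43×10⁻³
  option A: M = 1.18×10⁻³
Option G ranks first.

option G, M = 2.99×10⁻³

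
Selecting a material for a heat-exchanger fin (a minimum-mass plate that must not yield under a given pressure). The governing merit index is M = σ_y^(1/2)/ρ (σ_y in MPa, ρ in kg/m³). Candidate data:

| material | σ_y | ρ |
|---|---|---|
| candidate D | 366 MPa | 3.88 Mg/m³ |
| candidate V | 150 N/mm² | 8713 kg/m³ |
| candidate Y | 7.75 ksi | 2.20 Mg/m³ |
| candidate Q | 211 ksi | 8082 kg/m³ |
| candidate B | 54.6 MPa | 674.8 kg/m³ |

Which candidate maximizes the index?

After converting to SI:
  candidate D: σ_y = 366.0 MPa, ρ = 3880 kg/m³
  candidate V: σ_y = 150.0 MPa, ρ = 8713 kg/m³
  candidate Y: σ_y = 53.43 MPa, ρ = 2200 kg/m³
  candidate Q: σ_y = 1455 MPa, ρ = 8082 kg/m³
  candidate B: σ_y = 54.60 MPa, ρ = 674.8 kg/m³
  candidate B: M = 11.0×10⁻³
  candidate D: M = 4.93×10⁻³
  candidate Q: M = 4.72×10⁻³
  candidate Y: M = 3.32×10⁻³
  candidate V: M = 1.41×10⁻³
Candidate B has the largest M.

candidate B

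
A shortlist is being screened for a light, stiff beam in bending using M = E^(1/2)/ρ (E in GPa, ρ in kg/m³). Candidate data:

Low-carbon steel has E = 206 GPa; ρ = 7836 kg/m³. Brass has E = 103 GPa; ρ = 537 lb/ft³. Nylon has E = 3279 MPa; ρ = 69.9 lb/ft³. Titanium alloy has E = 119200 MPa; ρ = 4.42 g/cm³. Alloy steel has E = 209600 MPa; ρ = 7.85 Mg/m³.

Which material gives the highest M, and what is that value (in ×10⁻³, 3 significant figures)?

Convert each candidate to consistent units, then evaluate M:
  low-carbon steel: E = 206.0 GPa, ρ = 7836 kg/m³
  brass: E = 103.0 GPa, ρ = 8602 kg/m³
  nylon: E = 3.279 GPa, ρ = 1120 kg/m³
  titanium alloy: E = 119.2 GPa, ρ = 4420 kg/m³
  alloy steel: E = 209.6 GPa, ρ = 7850 kg/m³
  titanium alloy: M = 2.47×10⁻³
  alloy steel: M = 1.84×10⁻³
  low-carbon steel: M = 1.83×10⁻³
  nylon: M = 1.62×10⁻³
  brass: M = 1.18×10⁻³
Titanium alloy ranks first.

titanium alloy, M = 2.47×10⁻³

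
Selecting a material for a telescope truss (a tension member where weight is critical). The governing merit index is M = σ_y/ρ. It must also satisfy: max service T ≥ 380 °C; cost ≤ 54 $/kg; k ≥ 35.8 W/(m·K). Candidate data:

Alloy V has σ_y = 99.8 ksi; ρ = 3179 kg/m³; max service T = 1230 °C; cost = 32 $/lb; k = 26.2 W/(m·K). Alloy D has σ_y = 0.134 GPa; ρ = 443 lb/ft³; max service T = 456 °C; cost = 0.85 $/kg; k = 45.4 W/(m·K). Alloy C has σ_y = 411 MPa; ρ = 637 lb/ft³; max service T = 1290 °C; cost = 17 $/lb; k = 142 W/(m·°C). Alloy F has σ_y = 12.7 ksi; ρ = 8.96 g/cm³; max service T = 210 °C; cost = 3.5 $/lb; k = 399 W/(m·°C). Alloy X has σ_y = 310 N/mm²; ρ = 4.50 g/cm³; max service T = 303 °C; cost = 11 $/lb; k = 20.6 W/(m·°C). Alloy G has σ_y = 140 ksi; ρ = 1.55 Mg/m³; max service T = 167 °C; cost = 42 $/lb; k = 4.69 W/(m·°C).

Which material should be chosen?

alloy C

Screen on constraints: max service T ≥ 380 °C; cost ≤ 54 $/kg; k ≥ 35.8 W/(m·K). Survivors: alloy D, alloy C.
Putting every candidate on a common basis:
  alloy D: σ_y = 134.0 MPa, ρ = 7096 kg/m³
  alloy C: σ_y = 411.0 MPa, ρ = 10200 kg/m³
  alloy C: M = 40.3 kN·m/kg
  alloy D: M = 18.9 kN·m/kg
Alloy C has the largest M.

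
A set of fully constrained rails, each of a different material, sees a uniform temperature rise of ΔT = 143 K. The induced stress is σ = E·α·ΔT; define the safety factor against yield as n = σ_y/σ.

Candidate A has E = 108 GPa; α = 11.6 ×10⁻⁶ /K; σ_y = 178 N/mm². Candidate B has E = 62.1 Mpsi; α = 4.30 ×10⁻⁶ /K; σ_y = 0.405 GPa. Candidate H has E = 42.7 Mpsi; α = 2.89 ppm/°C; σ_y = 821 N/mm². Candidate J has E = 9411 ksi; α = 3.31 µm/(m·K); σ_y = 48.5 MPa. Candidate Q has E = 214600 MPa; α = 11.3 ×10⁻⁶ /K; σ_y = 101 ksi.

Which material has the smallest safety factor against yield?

candidate A

Converting E to GPa, α to ×10⁻⁶/K, σ_y to MPa, then σ and n for each:
  candidate A: E = 108.0, α = 11.6, σ_y = 178.0 → σ = 179 MPa, n = 0.994
  candidate B: E = 428.2, α = 4.30, σ_y = 405.0 → σ = 263 MPa, n = 1.54
  candidate H: E = 294.4, α = 2.89, σ_y = 821.0 → σ = 122 MPa, n = 6.75
  candidate J: E = 64.89, α = 3.31, σ_y = 48.50 → σ = 30.7 MPa, n = 1.58
  candidate Q: E = 214.6, α = 11.3, σ_y = 696.4 → σ = 347 MPa, n = 2.01
Candidate A has the lowest safety factor, n = 0.994.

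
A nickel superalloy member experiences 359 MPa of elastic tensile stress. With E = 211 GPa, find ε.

ε = σ/E = 359 / 211000 = 1.70×10⁻³.

1.70×10⁻³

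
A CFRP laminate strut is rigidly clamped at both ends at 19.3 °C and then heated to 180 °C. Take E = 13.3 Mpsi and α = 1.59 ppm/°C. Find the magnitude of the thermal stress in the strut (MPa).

E = 13.3 Mpsi = 91.70 GPa.
ΔT = 160.7 K. Constrained thermal stress σ = E·α·ΔT = 91.70×10³ MPa × 1.59×10⁻⁶ × 160.7 = 23.4 MPa (compressive).

23.4 MPa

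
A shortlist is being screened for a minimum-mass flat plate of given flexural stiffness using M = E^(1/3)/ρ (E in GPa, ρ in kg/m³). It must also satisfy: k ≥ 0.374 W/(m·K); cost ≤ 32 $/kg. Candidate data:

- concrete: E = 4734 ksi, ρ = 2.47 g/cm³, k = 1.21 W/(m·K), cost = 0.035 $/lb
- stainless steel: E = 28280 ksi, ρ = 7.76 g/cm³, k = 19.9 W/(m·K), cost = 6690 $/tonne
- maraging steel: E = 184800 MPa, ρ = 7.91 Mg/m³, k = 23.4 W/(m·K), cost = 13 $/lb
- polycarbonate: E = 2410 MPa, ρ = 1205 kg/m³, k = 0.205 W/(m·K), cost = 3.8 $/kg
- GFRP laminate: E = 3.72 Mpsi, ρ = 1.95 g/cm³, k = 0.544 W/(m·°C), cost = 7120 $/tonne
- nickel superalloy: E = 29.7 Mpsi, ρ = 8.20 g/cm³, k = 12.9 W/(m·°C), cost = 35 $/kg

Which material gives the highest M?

Screen on constraints: k ≥ 0.374 W/(m·K); cost ≤ 32 $/kg. Survivors: concrete, stainless steel, maraging steel, GFRP laminate.
Putting every candidate on a common basis:
  concrete: E = 32.64 GPa, ρ = 2470 kg/m³
  stainless steel: E = 195.0 GPa, ρ = 7760 kg/m³
  maraging steel: E = 184.8 GPa, ρ = 7910 kg/m³
  GFRP laminate: E = 25.65 GPa, ρ = 1950 kg/m³
  GFRP laminate: M = 1.51×10⁻³
  concrete: M = 1.29×10⁻³
  stainless steel: M = 0.747×10⁻³
  maraging steel: M = 0.720×10⁻³
The maximum is for GFRP laminate.

GFRP laminate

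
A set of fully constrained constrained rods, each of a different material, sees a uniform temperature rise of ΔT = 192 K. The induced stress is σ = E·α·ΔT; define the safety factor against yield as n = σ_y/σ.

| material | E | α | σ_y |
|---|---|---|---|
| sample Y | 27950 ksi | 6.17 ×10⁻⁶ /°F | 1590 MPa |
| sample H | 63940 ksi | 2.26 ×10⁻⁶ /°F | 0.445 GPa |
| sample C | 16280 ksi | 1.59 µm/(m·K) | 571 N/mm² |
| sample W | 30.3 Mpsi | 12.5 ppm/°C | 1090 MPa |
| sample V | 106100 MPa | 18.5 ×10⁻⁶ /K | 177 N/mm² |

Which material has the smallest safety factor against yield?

Converting E to GPa, α to ×10⁻⁶/K, σ_y to MPa, then σ and n for each:
  sample Y: E = 192.7, α = 11.1, σ_y = 1590 → σ = 411 MPa, n = 3.87
  sample H: E = 440.9, α = 4.07, σ_y = 445.0 → σ = 344 MPa, n = 1.29
  sample C: E = 112.2, α = 1.59, σ_y = 571.0 → σ = 34.3 MPa, n = 16.7
  sample W: E = 208.9, α = 12.5, σ_y = 1090 → σ = 501 MPa, n = 2.17
  sample V: E = 106.1, α = 18.5, σ_y = 177.0 → σ = 377 MPa, n = 0.470
Smallest n: sample V with n = 0.470.

sample V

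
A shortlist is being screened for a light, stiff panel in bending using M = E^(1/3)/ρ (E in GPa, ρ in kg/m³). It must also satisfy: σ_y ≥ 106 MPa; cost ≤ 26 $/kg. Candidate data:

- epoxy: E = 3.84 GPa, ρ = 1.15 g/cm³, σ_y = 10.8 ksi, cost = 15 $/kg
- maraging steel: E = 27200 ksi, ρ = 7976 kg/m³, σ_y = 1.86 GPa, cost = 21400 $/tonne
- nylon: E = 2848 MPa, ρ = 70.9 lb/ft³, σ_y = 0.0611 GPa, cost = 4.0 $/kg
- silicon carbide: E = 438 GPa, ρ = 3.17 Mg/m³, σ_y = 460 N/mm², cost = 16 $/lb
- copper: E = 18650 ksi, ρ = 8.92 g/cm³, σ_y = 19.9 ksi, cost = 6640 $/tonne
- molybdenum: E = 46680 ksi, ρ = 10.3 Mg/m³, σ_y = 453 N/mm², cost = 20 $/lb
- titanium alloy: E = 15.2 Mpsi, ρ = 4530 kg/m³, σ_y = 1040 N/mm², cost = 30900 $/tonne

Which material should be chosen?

Screen on constraints: σ_y ≥ 106 MPa; cost ≤ 26 $/kg. Survivors: maraging steel, copper.
Convert each candidate to consistent units, then evaluate M:
  maraging steel: E = 187.5 GPa, ρ = 7976 kg/m³
  copper: E = 128.6 GPa, ρ = 8920 kg/m³
  maraging steel: M = 0.718×10⁻³
  copper: M = 0.566×10⁻³
Maraging steel ranks first.

maraging steel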